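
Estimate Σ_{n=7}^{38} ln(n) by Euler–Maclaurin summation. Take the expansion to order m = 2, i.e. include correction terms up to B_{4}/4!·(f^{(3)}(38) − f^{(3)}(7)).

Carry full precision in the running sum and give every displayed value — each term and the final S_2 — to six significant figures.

The integral term ∫_7^38 ln(x) dx = 93.6069.
Endpoint term: (f(7) + f(38))/2 = (1.94591 + 3.63759)/2 = 2.79175.
So far: 96.3987.
Correction k=1: B_{2}/2! · (f^{(1)}(38) − f^{(1)}(7)) = 1/12 · (0.0263158 − 0.142857) = -0.00971178.
Running total after k=1: 96.3889.
Correction k=2: B_{4}/4! · (f^{(3)}(38) − f^{(3)}(7)) = −1/720 · (3.64485e-05 − 0.00583090) = 8.04785e-06.

S_2 ≈ 96.3889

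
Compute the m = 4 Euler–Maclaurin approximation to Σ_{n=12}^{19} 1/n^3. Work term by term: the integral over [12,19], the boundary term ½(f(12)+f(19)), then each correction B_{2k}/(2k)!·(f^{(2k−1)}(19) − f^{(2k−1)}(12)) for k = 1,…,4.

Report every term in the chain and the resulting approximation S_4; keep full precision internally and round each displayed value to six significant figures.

Integral: ∫_12^19 1/x^3 dx = 0.00208718.
Boundary: ½(f(12) + f(19)) = ½(0.000578704 + 0.000145794) = 0.000362249.
So far: 0.00244943.
k=1: B_{2}/(2)! × [f^{(1)}(19) − f^{(1)}(12)] = 1/12 × (-2.30201e-05 − (-0.000144676)) = 1.01380e-05.
Partial sum through k=1: 0.00245957.
k=2: B_{4}/(4)! × [f^{(3)}(19) − f^{(3)}(12)] = −1/720 × (-1.27535e-06 − (-2.00939e-05)) = -2.61368e-08.
Partial sum through k=2: 0.00245954.
k=3: B_{6}/(6)! × [f^{(5)}(19) − f^{(5)}(12)] = 1/30240 × (-1.48379e-07 − (-5.86071e-06)) = 1.88900e-10.
Partial sum through k=3: 0.00245954.
k=4: B_{8}/(8)! × [f^{(7)}(19) − f^{(7)}(12)] = −1/1209600 × (-2.95935e-08 − (-2.93036e-06)) = -2.39812e-12.

S_4 ≈ 0.00245954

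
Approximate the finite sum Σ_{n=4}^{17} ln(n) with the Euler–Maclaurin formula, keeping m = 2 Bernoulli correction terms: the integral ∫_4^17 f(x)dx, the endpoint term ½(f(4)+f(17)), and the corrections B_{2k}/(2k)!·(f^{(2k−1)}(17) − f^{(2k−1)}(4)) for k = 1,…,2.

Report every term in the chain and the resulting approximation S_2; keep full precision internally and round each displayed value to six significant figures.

The integral term ∫_4^17 ln(x) dx = 29.6194.
Boundary: ½(f(4) + f(17)) = ½(1.38629 + 2.83321) = 2.10975.
Running total after boundary: 31.7292.
k=1: B_{2}/(2)! × [f^{(1)}(17) − f^{(1)}(4)] = 1/12 × (0.0588235 − 0.250000) = -0.0159314.
Partial sum through k=1: 31.7133.
k=2: B_{4}/(4)! × [f^{(3)}(17) − f^{(3)}(4)] = −1/720 × (0.000407083 − 0.0312500) = 4.28374e-05.

S_2 ≈ 31.7133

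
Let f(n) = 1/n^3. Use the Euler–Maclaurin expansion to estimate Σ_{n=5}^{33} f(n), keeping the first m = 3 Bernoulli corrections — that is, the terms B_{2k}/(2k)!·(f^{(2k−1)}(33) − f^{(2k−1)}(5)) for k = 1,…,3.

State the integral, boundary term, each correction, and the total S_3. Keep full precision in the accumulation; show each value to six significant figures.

∫_5^33 1/x^3 dx evaluates to 0.0195409.
Endpoint term: (f(5) + f(33))/2 = (0.00800000 + 2.78265e-05)/2 = 0.00401391.
So far: 0.0235548.
k=1: B_{2}/(2)! × [f^{(1)}(33) − f^{(1)}(5)] = 1/12 × (-2.52968e-06 − (-0.00480000)) = 0.000399789.
After k=1: 0.0239546.
k=2: B_{4}/(4)! × [f^{(3)}(33) − f^{(3)}(5)] = −1/720 × (-4.64588e-08 − (-0.00384000)) = -5.33327e-06.
After k=2: 0.0239492.
k=3: B_{6}/(6)! × [f^{(5)}(33) − f^{(5)}(5)] = 1/30240 × (-1.79180e-09 − (-0.00645120)) = 2.13333e-07.

S_3 ≈ 0.0239494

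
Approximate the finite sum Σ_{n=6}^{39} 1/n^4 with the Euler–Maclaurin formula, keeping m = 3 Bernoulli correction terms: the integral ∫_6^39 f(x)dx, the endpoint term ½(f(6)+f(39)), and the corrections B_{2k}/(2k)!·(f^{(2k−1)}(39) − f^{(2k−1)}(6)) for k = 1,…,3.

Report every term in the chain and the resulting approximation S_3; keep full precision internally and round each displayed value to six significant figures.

S_3 ≈ 0.00196590

The integral term ∫_6^39 1/x^4 dx = 0.00153759.
½[f(6) + f(39)] = ½[0.000771605 + 4.32257e-07] = 0.000386019.
Running total after boundary: 0.00192361.
k=1: B_{2}/(2)! × [f^{(1)}(39) − f^{(1)}(6)] = 1/12 × (-4.43340e-08 − (-0.000514403)) = 4.28632e-05.
After k=1: 0.00196647.
k=2: B_{4}/(4)! × [f^{(3)}(39) − f^{(3)}(6)] = −1/720 × (-8.74438e-10 − (-0.000428669)) = -5.95373e-07.
After k=2: 0.00196588.
k=3: B_{6}/(6)! × [f^{(5)}(39) − f^{(5)}(6)] = 1/30240 × (-3.21950e-11 − (-0.000666819)) = 2.20509e-08.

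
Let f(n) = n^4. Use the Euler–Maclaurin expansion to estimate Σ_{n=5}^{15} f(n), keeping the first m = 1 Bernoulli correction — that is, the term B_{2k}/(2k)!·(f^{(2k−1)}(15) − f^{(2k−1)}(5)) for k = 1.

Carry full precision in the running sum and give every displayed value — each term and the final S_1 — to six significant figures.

∫_5^15 x^4 dx evaluates to 151250.
½[f(5) + f(15)] = ½[625.000 + 50625.0] = 25625.0.
Running total after boundary: 176875.
Correction k=1: B_{2}/2! · (f^{(1)}(15) − f^{(1)}(5)) = 1/12 · (13500.0 − 500.000) = 1083.33.

S_1 ≈ 177958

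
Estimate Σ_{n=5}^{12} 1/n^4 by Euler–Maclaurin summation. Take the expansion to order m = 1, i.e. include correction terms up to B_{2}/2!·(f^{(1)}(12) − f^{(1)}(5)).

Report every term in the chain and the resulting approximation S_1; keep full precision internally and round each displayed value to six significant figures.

Integral: ∫_5^12 1/x^4 dx = 0.00247377.
Boundary: ½(f(5) + f(12)) = ½(0.00160000 + 4.82253e-05) = 0.000824113.
Running total after boundary: 0.00329788.
Order-1 term: 1/12 · (-1.60751e-05 − (-0.00128000)) = 0.000105327.

S_1 ≈ 0.00340321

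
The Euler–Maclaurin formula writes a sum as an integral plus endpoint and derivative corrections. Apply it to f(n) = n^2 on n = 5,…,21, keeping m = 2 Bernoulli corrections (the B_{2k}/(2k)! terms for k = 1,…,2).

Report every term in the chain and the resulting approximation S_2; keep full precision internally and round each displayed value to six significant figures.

∫_5^21 x^2 dx evaluates to 3045.33.
Endpoint term: (f(5) + f(21))/2 = (25.0000 + 441.000)/2 = 233.000.
Integral + boundary = 3278.33.
k=1: B_{2}/(2)! × [f^{(1)}(21) − f^{(1)}(5)] = 1/12 × (42.0000 − 10.0000) = 2.66667.
After k=1: 3281.00.
k=2: B_{4}/(4)! × [f^{(3)}(21) − f^{(3)}(5)] = −1/720 × (0.00000 − 0.00000) = 0.00000.

S_2 ≈ 3281.00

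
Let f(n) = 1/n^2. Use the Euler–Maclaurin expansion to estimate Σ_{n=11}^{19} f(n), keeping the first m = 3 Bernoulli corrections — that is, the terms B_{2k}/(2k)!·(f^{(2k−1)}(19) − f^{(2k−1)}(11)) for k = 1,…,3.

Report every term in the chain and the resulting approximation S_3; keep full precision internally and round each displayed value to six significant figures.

S_3 ≈ 0.0438955

The integral term ∫_11^19 1/x^2 dx = 0.0382775.
Boundary: ½(f(11) + f(19)) = ½(0.00826446 + 0.00277008) = 0.00551727.
So far: 0.0437948.
Correction k=1: B_{2}/2! · (f^{(1)}(19) − f^{(1)}(11)) = 1/12 · (-0.000291588 − (-0.00150263)) = 0.000100920.
Running total after k=1: 0.0438957.
Correction k=2: B_{4}/4! · (f^{(3)}(19) − f^{(3)}(11)) = −1/720 · (-9.69267e-06 − (-0.000149021)) = -1.93512e-07.
Running total after k=2: 0.0438955.
Correction k=3: B_{6}/6! · (f^{(5)}(19) − f^{(5)}(11)) = 1/30240 · (-8.05485e-07 − (-3.69474e-05)) = 1.19517e-09.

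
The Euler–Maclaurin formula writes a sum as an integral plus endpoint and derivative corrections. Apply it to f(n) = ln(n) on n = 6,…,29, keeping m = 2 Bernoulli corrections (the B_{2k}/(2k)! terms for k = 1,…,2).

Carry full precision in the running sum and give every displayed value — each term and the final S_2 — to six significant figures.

S_2 ≈ 66.4695

Integral: ∫_6^29 ln(x) dx = 63.9010.
Boundary: ½(f(6) + f(29)) = ½(1.79176 + 3.36730) = 2.57953.
Running total after boundary: 66.4805.
k=1: B_{2}/(2)! × [f^{(1)}(29) − f^{(1)}(6)] = 1/12 × (0.0344828 − 0.166667) = -0.0110153.
After k=1: 66.4695.
k=2: B_{4}/(4)! × [f^{(3)}(29) − f^{(3)}(6)] = −1/720 × (8.20042e-05 − 0.00925926) = 1.27462e-05.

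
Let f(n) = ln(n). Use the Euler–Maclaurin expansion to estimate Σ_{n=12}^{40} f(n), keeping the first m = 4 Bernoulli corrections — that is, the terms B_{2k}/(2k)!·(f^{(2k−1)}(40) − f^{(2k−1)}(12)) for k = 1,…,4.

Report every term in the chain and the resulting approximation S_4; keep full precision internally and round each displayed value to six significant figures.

S_4 ≈ 92.8183

Integral: ∫_12^40 ln(x) dx = 89.7363.
½[f(12) + f(40)] = ½[2.48491 + 3.68888] = 3.08689.
So far: 92.8232.
k=1: B_{2}/(2)! × [f^{(1)}(40) − f^{(1)}(12)] = 1/12 × (0.0250000 − 0.0833333) = -0.00486111.
Running total after k=1: 92.8183.
k=2: B_{4}/(4)! × [f^{(3)}(40) − f^{(3)}(12)] = −1/720 × (3.12500e-05 − 0.00115741) = 1.56411e-06.
Running total after k=2: 92.8183.
k=3: B_{6}/(6)! × [f^{(5)}(40) − f^{(5)}(12)] = 1/30240 × (2.34375e-07 − 9.64506e-05) = -3.18175e-09.
Running total after k=3: 92.8183.
k=4: B_{8}/(8)! × [f^{(7)}(40) − f^{(7)}(12)] = −1/1209600 × (4.39453e-09 − 2.00939e-05) = 1.66084e-11.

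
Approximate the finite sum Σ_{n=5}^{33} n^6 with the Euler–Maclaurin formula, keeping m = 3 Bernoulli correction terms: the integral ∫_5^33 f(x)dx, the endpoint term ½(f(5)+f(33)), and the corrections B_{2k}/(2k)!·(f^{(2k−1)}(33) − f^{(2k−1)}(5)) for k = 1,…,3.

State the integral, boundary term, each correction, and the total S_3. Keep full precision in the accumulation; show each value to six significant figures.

S_3 ≈ 6.75364e+09

Integral: ∫_5^33 x^6 dx = 6.08834e+09.
½[f(5) + f(33)] = ½[15625.0 + 1.29147e+09] = 6.45742e+08.
So far: 6.73408e+09.
Correction k=1: B_{2}/2! · (f^{(1)}(33) − f^{(1)}(5)) = 1/12 · (2.34812e+08 − 18750.0) = 1.95661e+07.
Partial sum through k=1: 6.75365e+09.
Correction k=2: B_{4}/4! · (f^{(3)}(33) − f^{(3)}(5)) = −1/720 · (4.31244e+06 − 15000.0) = -5968.67.
Partial sum through k=2: 6.75364e+09.
Correction k=3: B_{6}/6! · (f^{(5)}(33) − f^{(5)}(5)) = 1/30240 · (23760.0 − 3600.00) = 0.666667.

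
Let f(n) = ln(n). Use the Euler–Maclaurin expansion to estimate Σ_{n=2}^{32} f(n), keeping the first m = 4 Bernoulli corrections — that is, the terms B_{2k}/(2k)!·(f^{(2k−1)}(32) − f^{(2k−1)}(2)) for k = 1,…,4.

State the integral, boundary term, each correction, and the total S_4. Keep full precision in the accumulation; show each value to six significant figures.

The integral term ∫_2^32 ln(x) dx = 79.5173.
½[f(2) + f(32)] = ½[0.693147 + 3.46574] = 2.07944.
Running total after boundary: 81.5967.
Correction k=1: B_{2}/2! · (f^{(1)}(32) − f^{(1)}(2)) = 1/12 · (0.0312500 − 0.500000) = -0.0390625.
Partial sum through k=1: 81.5576.
Correction k=2: B_{4}/4! · (f^{(3)}(32) − f^{(3)}(2)) = −1/720 · (6.10352e-05 − 0.250000) = 0.000347137.
Partial sum through k=2: 81.5580.
Correction k=3: B_{6}/6! · (f^{(5)}(32) − f^{(5)}(2)) = 1/30240 · (7.15256e-07 − 0.750000) = -2.48016e-05.
Partial sum through k=3: 81.5580.
Correction k=4: B_{8}/8! · (f^{(7)}(32) − f^{(7)}(2)) = −1/1209600 · (2.09548e-08 − 5.62500) = 4.65030e-06.

S_4 ≈ 81.5580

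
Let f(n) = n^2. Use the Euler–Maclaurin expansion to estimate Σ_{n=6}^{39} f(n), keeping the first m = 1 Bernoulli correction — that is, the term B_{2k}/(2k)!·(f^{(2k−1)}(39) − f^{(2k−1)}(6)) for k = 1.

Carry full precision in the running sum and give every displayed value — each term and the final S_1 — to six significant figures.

The integral term ∫_6^39 x^2 dx = 19701.0.
½[f(6) + f(39)] = ½[36.0000 + 1521.00] = 778.500.
Integral + boundary = 20479.5.
Order-1 term: 1/12 · (78.0000 − 12.0000) = 5.50000.

S_1 ≈ 20485.0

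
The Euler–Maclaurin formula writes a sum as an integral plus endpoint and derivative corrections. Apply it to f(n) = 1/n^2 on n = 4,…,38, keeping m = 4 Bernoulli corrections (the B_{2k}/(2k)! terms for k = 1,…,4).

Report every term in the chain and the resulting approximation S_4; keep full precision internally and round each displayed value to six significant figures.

∫_4^38 1/x^2 dx evaluates to 0.223684.
Boundary: ½(f(4) + f(38)) = ½(0.0625000 + 0.000692521) = 0.0315963.
So far: 0.255280.
Order-1 term: 1/12 · (-3.64485e-05 − (-0.0312500)) = 0.00260113.
Partial sum through k=1: 0.257882.
Order-2 term: −1/720 · (-3.02896e-07 − (-0.0234375)) = -3.25517e-05.
Partial sum through k=2: 0.257849.
Order-3 term: 1/30240 · (-6.29285e-09 − (-0.0439453)) = 1.45322e-06.
Partial sum through k=3: 0.257851.
Order-4 term: −1/1209600 · (-2.44044e-10 − (-0.153809)) = -1.27157e-07.

S_4 ≈ 0.257850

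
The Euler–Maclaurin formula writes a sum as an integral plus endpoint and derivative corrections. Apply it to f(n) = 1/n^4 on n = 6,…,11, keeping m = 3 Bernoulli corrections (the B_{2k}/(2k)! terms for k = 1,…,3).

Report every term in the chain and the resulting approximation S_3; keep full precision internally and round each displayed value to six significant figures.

S_3 ≈ 0.00175296

∫_6^11 1/x^4 dx evaluates to 0.00129277.
Boundary: ½(f(6) + f(11)) = ½(0.000771605 + 6.83013e-05) = 0.000419953.
So far: 0.00171272.
k=1: B_{2}/(2)! × [f^{(1)}(11) − f^{(1)}(6)] = 1/12 × (-2.48369e-05 − (-0.000514403)) = 4.07972e-05.
After k=1: 0.00175352.
k=2: B_{4}/(4)! × [f^{(3)}(11) − f^{(3)}(6)] = −1/720 × (-6.15790e-06 − (-0.000428669)) = -5.86822e-07.
After k=2: 0.00175294.
k=3: B_{6}/(6)! × [f^{(5)}(11) − f^{(5)}(6)] = 1/30240 × (-2.84994e-06 − (-0.000666819)) = 2.19567e-08.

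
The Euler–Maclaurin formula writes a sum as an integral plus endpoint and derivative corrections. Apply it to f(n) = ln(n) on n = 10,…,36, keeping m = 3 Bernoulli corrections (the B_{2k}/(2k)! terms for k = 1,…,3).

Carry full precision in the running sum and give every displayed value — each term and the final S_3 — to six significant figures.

The integral term ∫_10^36 ln(x) dx = 79.9808.
½[f(10) + f(36)] = ½[2.30259 + 3.58352] = 2.94305.
So far: 82.9239.
k=1: B_{2}/(2)! × [f^{(1)}(36) − f^{(1)}(10)] = 1/12 × (0.0277778 − 0.100000) = -0.00601852.
After k=1: 82.9179.
k=2: B_{4}/(4)! × [f^{(3)}(36) − f^{(3)}(10)] = −1/720 × (4.28669e-05 − 0.00200000) = 2.71824e-06.
After k=2: 82.9179.
k=3: B_{6}/(6)! × [f^{(5)}(36) − f^{(5)}(10)] = 1/30240 × (3.96916e-07 − 0.000240000) = -7.92338e-09.

S_3 ≈ 82.9179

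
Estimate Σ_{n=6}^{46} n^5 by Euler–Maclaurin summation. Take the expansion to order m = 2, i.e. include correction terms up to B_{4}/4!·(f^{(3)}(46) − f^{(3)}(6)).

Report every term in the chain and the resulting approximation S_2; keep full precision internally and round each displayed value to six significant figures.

The integral term ∫_6^46 x^5 dx = 1.57904e+09.
Boundary: ½(f(6) + f(46)) = ½(7776.00 + 2.05963e+08) = 1.02985e+08.
Integral + boundary = 1.68203e+09.
Correction k=1: B_{2}/2! · (f^{(1)}(46) − f^{(1)}(6)) = 1/12 · (2.23873e+07 − 6480.00) = 1.86507e+06.
Running total after k=1: 1.68389e+09.
Correction k=2: B_{4}/4! · (f^{(3)}(46) − f^{(3)}(6)) = −1/720 · (126960 − 2160.00) = -173.333.

S_2 ≈ 1.68389e+09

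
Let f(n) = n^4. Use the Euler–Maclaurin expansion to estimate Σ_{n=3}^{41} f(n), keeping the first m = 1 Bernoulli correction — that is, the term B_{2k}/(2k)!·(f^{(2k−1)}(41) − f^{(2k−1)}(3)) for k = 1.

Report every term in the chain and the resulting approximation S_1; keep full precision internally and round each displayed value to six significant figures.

S_1 ≈ 2.46071e+07

Integral: ∫_3^41 x^4 dx = 2.31712e+07.
Boundary: ½(f(3) + f(41)) = ½(81.0000 + 2.82576e+06) = 1.41292e+06.
So far: 2.45841e+07.
Correction k=1: B_{2}/2! · (f^{(1)}(41) − f^{(1)}(3)) = 1/12 · (275684 − 108.000) = 22964.7.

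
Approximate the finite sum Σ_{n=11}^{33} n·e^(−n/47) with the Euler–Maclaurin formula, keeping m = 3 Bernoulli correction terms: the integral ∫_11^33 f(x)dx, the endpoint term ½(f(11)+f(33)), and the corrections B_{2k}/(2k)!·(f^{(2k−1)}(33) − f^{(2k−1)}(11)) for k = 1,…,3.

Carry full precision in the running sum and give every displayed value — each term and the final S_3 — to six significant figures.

S_3 ≈ 306.459

Integral: ∫_11^33 x·e^(−x/47) dx = 293.968.
Boundary: ½(f(11) + f(33)) = ½(8.70461 + 16.3525) = 12.5285.
Running total after boundary: 306.497.
Correction k=1: B_{2}/2! · (f^{(1)}(33) − f^{(1)}(11)) = 1/12 · (0.147605 − 0.606124) = -0.0382099.
Partial sum through k=1: 306.459.
Correction k=2: B_{4}/4! · (f^{(3)}(33) − f^{(3)}(11)) = −1/720 · (0.000515466 − 0.000990847) = 6.60251e-07.
Partial sum through k=2: 306.459.
Correction k=3: B_{6}/6! · (f^{(5)}(33) − f^{(5)}(11)) = 1/30240 · (4.36447e-07 − 7.72886e-07) = -1.11256e-11.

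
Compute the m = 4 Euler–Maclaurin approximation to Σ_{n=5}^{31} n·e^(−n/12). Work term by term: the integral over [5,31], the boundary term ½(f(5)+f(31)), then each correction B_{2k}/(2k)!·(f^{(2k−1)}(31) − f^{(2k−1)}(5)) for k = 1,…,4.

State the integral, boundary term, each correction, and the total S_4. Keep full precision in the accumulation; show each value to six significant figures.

S_4 ≈ 98.2925

Integral: ∫_5^31 x·e^(−x/12) dx = 95.5158.
Endpoint term: (f(5) + f(31))/2 = (3.29620 + 2.34118)/2 = 2.81869.
Integral + boundary = 98.3345.
k=1: B_{2}/(2)! × [f^{(1)}(31) − f^{(1)}(5)] = 1/12 × (-0.119576 − 0.384557) = -0.0420111.
Running total after k=1: 98.2925.
k=2: B_{4}/(4)! × [f^{(3)}(31) − f^{(3)}(5)] = −1/720 × (0.000218524 − 0.0118267) = 1.61224e-05.
Running total after k=2: 98.2925.
k=3: B_{6}/(6)! × [f^{(5)}(31) − f^{(5)}(5)] = 1/30240 × (8.80166e-06 − 0.000145714) = -4.52752e-09.
Running total after k=3: 98.2925.
k=4: B_{8}/(8)! × [f^{(7)}(31) − f^{(7)}(5)] = −1/1209600 × (1.11707e-07 − 1.45346e-06) = 1.10925e-12.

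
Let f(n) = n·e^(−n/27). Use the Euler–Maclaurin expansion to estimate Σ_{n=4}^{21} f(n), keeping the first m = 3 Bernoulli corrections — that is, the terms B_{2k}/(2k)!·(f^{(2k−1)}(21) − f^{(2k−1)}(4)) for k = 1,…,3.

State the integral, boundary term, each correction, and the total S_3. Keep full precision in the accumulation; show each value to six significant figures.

S_3 ≈ 132.828

∫_4^21 x·e^(−x/27) dx evaluates to 126.332.
Endpoint term: (f(4) + f(21))/2 = (3.44921 + 9.64794)/2 = 6.54858.
Integral + boundary = 132.881.
Correction k=1: B_{2}/2! · (f^{(1)}(21) − f^{(1)}(4)) = 1/12 · (0.102095 − 0.734555) = -0.0527050.
Running total after k=1: 132.828.
Correction k=2: B_{4}/4! · (f^{(3)}(21) − f^{(3)}(4)) = −1/720 · (0.00140048 − 0.00337334) = 2.74008e-06.
Running total after k=2: 132.828.
Correction k=3: B_{6}/6! · (f^{(5)}(21) − f^{(5)}(4)) = 1/30240 · (3.65007e-06 − 7.87250e-06) = -1.39630e-10.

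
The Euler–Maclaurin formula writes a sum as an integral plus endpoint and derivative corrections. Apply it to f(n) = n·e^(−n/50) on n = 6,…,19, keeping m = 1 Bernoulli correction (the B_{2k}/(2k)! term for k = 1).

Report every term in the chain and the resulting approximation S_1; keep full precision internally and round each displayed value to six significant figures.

S_1 ≈ 133.183

Integral: ∫_6^19 x·e^(−x/50) dx = 124.055.
½[f(6) + f(19)] = ½[5.32152 + 12.9934] = 9.15744.
So far: 133.213.
Correction k=1: B_{2}/2! · (f^{(1)}(19) − f^{(1)}(6)) = 1/12 · (0.423994 − 0.780490) = -0.0297080.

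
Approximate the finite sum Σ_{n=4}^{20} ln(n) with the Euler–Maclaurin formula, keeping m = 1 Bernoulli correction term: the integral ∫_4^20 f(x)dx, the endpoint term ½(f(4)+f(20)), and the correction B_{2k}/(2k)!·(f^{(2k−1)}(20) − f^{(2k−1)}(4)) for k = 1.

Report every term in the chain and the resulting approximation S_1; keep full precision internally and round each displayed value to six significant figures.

S_1 ≈ 40.5438

Integral: ∫_4^20 ln(x) dx = 38.3695.
Boundary: ½(f(4) + f(20)) = ½(1.38629 + 2.99573) = 2.19101.
So far: 40.5605.
Order-1 term: 1/12 · (0.0500000 − 0.250000) = -0.0166667.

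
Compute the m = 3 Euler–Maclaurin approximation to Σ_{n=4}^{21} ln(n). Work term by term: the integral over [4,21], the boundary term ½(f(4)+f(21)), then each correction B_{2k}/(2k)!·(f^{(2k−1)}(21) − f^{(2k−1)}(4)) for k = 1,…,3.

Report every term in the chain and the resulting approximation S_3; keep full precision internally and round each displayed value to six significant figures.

S_3 ≈ 43.5884

The integral term ∫_4^21 ln(x) dx = 41.3898.
Endpoint term: (f(4) + f(21))/2 = (1.38629 + 3.04452)/2 = 2.21541.
Integral + boundary = 43.6052.
k=1: B_{2}/(2)! × [f^{(1)}(21) − f^{(1)}(4)] = 1/12 × (0.0476190 − 0.250000) = -0.0168651.
Partial sum through k=1: 43.5883.
k=2: B_{4}/(4)! × [f^{(3)}(21) − f^{(3)}(4)] = −1/720 × (0.000215959 − 0.0312500) = 4.31028e-05.
Partial sum through k=2: 43.5884.
k=3: B_{6}/(6)! × [f^{(5)}(21) − f^{(5)}(4)] = 1/30240 × (5.87645e-06 − 0.0234375) = -7.74855e-07.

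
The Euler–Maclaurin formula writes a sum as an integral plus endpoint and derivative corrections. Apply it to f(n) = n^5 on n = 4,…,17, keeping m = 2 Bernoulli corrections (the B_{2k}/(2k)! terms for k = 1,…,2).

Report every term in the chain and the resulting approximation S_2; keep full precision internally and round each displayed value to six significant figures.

S_2 ≈ 4.76736e+06

Integral: ∫_4^17 x^5 dx = 4.02225e+06.
Endpoint term: (f(4) + f(17))/2 = (1024.00 + 1.41986e+06)/2 = 710440.
Integral + boundary = 4.73269e+06.
Correction k=1: B_{2}/2! · (f^{(1)}(17) − f^{(1)}(4)) = 1/12 · (417605 − 1280.00) = 34693.8.
Running total after k=1: 4.76738e+06.
Correction k=2: B_{4}/4! · (f^{(3)}(17) − f^{(3)}(4)) = −1/720 · (17340.0 − 960.000) = -22.7500.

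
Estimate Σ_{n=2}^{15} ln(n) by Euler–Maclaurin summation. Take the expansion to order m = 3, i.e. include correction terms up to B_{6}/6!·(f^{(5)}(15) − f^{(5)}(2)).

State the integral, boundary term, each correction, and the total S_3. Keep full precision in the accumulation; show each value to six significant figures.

The integral term ∫_2^15 ln(x) dx = 26.2345.
Endpoint term: (f(2) + f(15))/2 = (0.693147 + 2.70805)/2 = 1.70060.
Running total after boundary: 27.9351.
Order-1 term: 1/12 · (0.0666667 − 0.500000) = -0.0361111.
Partial sum through k=1: 27.8989.
Order-2 term: −1/720 · (0.000592593 − 0.250000) = 0.000346399.
Partial sum through k=2: 27.8993.
Order-3 term: 1/30240 · (3.16049e-05 − 0.750000) = -2.48005e-05.

S_3 ≈ 27.8993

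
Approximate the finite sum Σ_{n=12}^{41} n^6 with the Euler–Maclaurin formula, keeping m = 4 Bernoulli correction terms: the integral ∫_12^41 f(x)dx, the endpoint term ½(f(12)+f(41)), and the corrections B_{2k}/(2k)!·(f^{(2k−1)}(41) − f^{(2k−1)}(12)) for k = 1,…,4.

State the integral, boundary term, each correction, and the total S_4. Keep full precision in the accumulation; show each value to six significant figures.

∫_12^41 x^6 dx evaluates to 2.78169e+10.
½[f(12) + f(41)] = ½[2.98598e+06 + 4.75010e+09] = 2.37655e+09.
So far: 3.01935e+10.
Correction k=1: B_{2}/2! · (f^{(1)}(41) − f^{(1)}(12)) = 1/12 · (6.95137e+08 − 1.49299e+06) = 5.78037e+07.
After k=1: 3.02513e+10.
Correction k=2: B_{4}/4! · (f^{(3)}(41) − f^{(3)}(12)) = −1/720 · (8.27052e+06 − 207360) = -11198.8.
After k=2: 3.02513e+10.
Correction k=3: B_{6}/6! · (f^{(5)}(41) − f^{(5)}(12)) = 1/30240 · (29520.0 − 8640.00) = 0.690476.
After k=3: 3.02513e+10.
Correction k=4: B_{8}/8! · (f^{(7)}(41) − f^{(7)}(12)) = −1/1209600 · (0.00000 − 0.00000) = 0.00000.

S_4 ≈ 3.02513e+10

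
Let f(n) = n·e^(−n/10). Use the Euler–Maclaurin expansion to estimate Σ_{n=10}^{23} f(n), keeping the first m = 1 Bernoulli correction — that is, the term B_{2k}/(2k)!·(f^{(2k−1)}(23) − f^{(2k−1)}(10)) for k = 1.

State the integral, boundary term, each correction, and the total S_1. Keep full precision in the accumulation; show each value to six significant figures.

∫_10^23 x·e^(−x/10) dx evaluates to 40.4905.
Endpoint term: (f(10) + f(23))/2 = (3.67879 + 2.30595)/2 = 2.99237.
So far: 43.4828.
Order-1 term: 1/12 · (-0.130336 − 0.00000) = -0.0108614.

S_1 ≈ 43.4720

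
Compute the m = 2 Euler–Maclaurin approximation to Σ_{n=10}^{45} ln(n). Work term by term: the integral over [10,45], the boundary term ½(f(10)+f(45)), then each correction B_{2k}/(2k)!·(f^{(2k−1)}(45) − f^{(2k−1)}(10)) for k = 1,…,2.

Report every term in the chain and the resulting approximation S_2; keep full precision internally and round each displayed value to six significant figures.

The integral term ∫_10^45 ln(x) dx = 113.274.
Endpoint term: (f(10) + f(45))/2 = (2.30259 + 3.80666)/2 = 3.05462.
Running total after boundary: 116.329.
k=1: B_{2}/(2)! × [f^{(1)}(45) − f^{(1)}(10)] = 1/12 × (0.0222222 − 0.100000) = -0.00648148.
Partial sum through k=1: 116.322.
k=2: B_{4}/(4)! × [f^{(3)}(45) − f^{(3)}(10)] = −1/720 × (2.19479e-05 − 0.00200000) = 2.74729e-06.

S_2 ≈ 116.322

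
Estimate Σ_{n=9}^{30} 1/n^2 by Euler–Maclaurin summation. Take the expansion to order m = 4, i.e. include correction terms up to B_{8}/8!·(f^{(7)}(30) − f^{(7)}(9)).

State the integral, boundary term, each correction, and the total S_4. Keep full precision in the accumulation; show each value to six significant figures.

∫_9^30 1/x^2 dx evaluates to 0.0777778.
½[f(9) + f(30)] = ½[0.0123457 + 0.00111111] = 0.00672840.
So far: 0.0845062.
Correction k=1: B_{2}/2! · (f^{(1)}(30) − f^{(1)}(9)) = 1/12 · (-7.40741e-05 − (-0.00274348)) = 0.000222451.
After k=1: 0.0847286.
Correction k=2: B_{4}/4! · (f^{(3)}(30) − f^{(3)}(9)) = −1/720 · (-9.87654e-07 − (-0.000406442)) = -5.63131e-07.
After k=2: 0.0847281.
Correction k=3: B_{6}/6! · (f^{(5)}(30) − f^{(5)}(9)) = 1/30240 · (-3.29218e-08 − (-0.000150534)) = 4.97689e-09.
After k=3: 0.0847281.
Correction k=4: B_{8}/8! · (f^{(7)}(30) − f^{(7)}(9)) = −1/1209600 · (-2.04847e-09 − (-0.000104073)) = -8.60375e-11.

S_4 ≈ 0.0847281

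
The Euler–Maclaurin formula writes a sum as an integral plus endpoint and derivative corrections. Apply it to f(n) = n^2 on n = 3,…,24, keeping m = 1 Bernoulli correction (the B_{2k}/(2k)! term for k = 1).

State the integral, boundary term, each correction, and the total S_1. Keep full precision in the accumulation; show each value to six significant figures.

S_1 ≈ 4895.00

∫_3^24 x^2 dx evaluates to 4599.00.
Endpoint term: (f(3) + f(24))/2 = (9.00000 + 576.000)/2 = 292.500.
Running total after boundary: 4891.50.
Correction k=1: B_{2}/2! · (f^{(1)}(24) − f^{(1)}(3)) = 1/12 · (48.0000 − 6.00000) = 3.50000.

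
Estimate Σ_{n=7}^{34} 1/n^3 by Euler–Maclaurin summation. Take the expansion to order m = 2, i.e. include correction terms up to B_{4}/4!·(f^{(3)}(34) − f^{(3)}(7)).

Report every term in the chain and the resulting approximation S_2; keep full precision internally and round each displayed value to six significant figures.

S_2 ≈ 0.0113452

Integral: ∫_7^34 1/x^3 dx = 0.00977156.
½[f(7) + f(34)] = ½[0.00291545 + 2.54427e-05] = 0.00147045.
Integral + boundary = 0.0112420.
Order-1 term: 1/12 · (-2.24494e-06 − (-0.00124948)) = 0.000103936.
After k=1: 0.0113459.
Order-2 term: −1/720 · (-3.88399e-08 − (-0.000509992)) = -7.08268e-07.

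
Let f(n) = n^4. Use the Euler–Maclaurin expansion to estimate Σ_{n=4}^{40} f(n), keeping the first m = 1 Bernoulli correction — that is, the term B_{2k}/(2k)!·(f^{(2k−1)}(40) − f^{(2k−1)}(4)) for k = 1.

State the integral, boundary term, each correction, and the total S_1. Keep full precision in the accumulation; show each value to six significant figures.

S_1 ≈ 2.17812e+07

∫_4^40 x^4 dx evaluates to 2.04798e+07.
½[f(4) + f(40)] = ½[256.000 + 2.56000e+06] = 1.28013e+06.
Running total after boundary: 2.17599e+07.
k=1: B_{2}/(2)! × [f^{(1)}(40) − f^{(1)}(4)] = 1/12 × (256000 − 256.000) = 21312.0.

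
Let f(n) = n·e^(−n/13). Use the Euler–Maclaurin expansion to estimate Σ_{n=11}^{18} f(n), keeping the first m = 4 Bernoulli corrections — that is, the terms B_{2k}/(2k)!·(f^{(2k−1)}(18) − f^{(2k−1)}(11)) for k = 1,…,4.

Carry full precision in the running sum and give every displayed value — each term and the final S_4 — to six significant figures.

The integral term ∫_11^18 x·e^(−x/13) dx = 32.9480.
½[f(11) + f(18)] = ½[4.71968 + 4.50756] = 4.61362.
Integral + boundary = 37.5617.
k=1: B_{2}/(2)! × [f^{(1)}(18) − f^{(1)}(11)] = 1/12 × (-0.0963154 − 0.0660095) = -0.0135271.
Running total after k=1: 37.5481.
k=2: B_{4}/(4)! × [f^{(3)}(18) − f^{(3)}(11)] = −1/720 × (0.00239364 − 0.00546825) = 4.27029e-06.
Running total after k=2: 37.5481.
k=3: B_{6}/(6)! × [f^{(5)}(18) − f^{(5)}(11)] = 1/30240 × (3.16993e-05 − 6.24018e-05) = -1.01529e-09.
Running total after k=3: 37.5481.
k=4: B_{8}/(8)! × [f^{(7)}(18) − f^{(7)}(11)] = −1/1209600 × (2.91332e-07 − 5.47024e-07) = 2.11386e-13.

S_4 ≈ 37.5481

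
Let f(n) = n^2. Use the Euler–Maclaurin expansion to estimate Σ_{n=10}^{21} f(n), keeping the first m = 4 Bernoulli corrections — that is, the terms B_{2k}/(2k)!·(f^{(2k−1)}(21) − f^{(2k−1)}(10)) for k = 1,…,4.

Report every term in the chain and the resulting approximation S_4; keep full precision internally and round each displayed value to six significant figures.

∫_10^21 x^2 dx evaluates to 2753.67.
½[f(10) + f(21)] = ½[100.000 + 441.000] = 270.500.
Integral + boundary = 3024.17.
Order-1 term: 1/12 · (42.0000 − 20.0000) = 1.83333.
After k=1: 3026.00.
Order-2 term: −1/720 · (0.00000 − 0.00000) = 0.00000.
After k=2: 3026.00.
Order-3 term: 1/30240 · (0.00000 − 0.00000) = 0.00000.
After k=3: 3026.00.
Order-4 term: −1/1209600 · (0.00000 − 0.00000) = 0.00000.

S_4 ≈ 3026.00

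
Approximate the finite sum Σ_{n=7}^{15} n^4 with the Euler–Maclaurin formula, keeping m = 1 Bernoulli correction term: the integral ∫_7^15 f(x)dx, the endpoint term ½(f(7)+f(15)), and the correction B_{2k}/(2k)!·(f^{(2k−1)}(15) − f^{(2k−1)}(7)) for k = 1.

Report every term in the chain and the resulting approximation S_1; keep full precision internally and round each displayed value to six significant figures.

Integral: ∫_7^15 x^4 dx = 148514.
Endpoint term: (f(7) + f(15))/2 = (2401.00 + 50625.0)/2 = 26513.0.
Running total after boundary: 175027.
Correction k=1: B_{2}/2! · (f^{(1)}(15) − f^{(1)}(7)) = 1/12 · (13500.0 − 1372.00) = 1010.67.

S_1 ≈ 176037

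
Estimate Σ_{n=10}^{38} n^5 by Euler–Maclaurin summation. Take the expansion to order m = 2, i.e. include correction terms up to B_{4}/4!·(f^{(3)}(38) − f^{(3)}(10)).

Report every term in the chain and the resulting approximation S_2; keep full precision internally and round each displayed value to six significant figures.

S_2 ≈ 5.42188e+08

∫_10^38 x^5 dx evaluates to 5.01656e+08.
½[f(10) + f(38)] = ½[100000 + 7.92352e+07] = 3.96676e+07.
Running total after boundary: 5.41324e+08.
k=1: B_{2}/(2)! × [f^{(1)}(38) − f^{(1)}(10)] = 1/12 × (1.04257e+07 − 50000.0) = 864640.
Partial sum through k=1: 5.42188e+08.
k=2: B_{4}/(4)! × [f^{(3)}(38) − f^{(3)}(10)] = −1/720 × (86640.0 − 6000.00) = -112.000.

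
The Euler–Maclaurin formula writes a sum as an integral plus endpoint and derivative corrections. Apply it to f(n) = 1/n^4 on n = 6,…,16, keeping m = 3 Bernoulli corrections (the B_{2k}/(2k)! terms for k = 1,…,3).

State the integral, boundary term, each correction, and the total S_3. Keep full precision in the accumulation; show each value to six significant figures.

S_3 ≈ 0.00189724

The integral term ∫_6^16 1/x^4 dx = 0.00146183.
½[f(6) + f(16)] = ½[0.000771605 + 1.52588e-05] = 0.000393432.
Running total after boundary: 0.00185526.
Order-1 term: 1/12 · (-3.81470e-06 − (-0.000514403)) = 4.25490e-05.
Running total after k=1: 0.00189781.
Order-2 term: −1/720 · (-4.47035e-07 − (-0.000428669)) = -5.94753e-07.
Running total after k=2: 0.00189722.
Order-3 term: 1/30240 · (-9.77889e-08 − (-0.000666819)) = 2.20477e-08.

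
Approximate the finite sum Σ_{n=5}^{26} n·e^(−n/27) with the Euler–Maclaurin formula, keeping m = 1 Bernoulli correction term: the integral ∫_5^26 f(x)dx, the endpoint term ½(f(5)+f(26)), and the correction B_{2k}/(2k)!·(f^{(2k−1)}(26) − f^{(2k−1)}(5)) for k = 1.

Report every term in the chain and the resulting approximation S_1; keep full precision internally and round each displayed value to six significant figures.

The integral term ∫_5^26 x·e^(−x/27) dx = 171.642.
Boundary: ½(f(5) + f(26)) = ½(4.15475 + 9.92576) = 7.04026.
So far: 178.683.
Order-1 term: 1/12 · (0.0141393 − 0.677071) = -0.0552443.

S_1 ≈ 178.627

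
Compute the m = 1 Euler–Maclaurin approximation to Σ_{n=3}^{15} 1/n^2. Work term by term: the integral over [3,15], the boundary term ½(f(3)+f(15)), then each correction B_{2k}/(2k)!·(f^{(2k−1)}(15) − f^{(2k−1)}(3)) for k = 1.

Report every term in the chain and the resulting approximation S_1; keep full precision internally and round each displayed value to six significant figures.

The integral term ∫_3^15 1/x^2 dx = 0.266667.
½[f(3) + f(15)] = ½[0.111111 + 0.00444444] = 0.0577778.
So far: 0.324444.
k=1: B_{2}/(2)! × [f^{(1)}(15) − f^{(1)}(3)] = 1/12 × (-0.000592593 − (-0.0740741)) = 0.00612346.

S_1 ≈ 0.330568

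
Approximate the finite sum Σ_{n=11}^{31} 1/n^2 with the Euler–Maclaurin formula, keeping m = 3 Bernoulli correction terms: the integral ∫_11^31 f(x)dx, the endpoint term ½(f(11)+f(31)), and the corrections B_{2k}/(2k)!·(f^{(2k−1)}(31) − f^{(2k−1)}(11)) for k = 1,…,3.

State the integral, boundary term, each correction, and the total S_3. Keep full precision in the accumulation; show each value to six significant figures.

The integral term ∫_11^31 1/x^2 dx = 0.0586510.
Boundary: ½(f(11) + f(31)) = ½(0.00826446 + 0.00104058) = 0.00465252.
Integral + boundary = 0.0633035.
Order-1 term: 1/12 · (-6.71344e-05 − (-0.00150263)) = 0.000119625.
After k=1: 0.0634232.
Order-2 term: −1/720 · (-8.38306e-07 − (-0.000149021)) = -2.05809e-07.
After k=2: 0.0634230.
Order-3 term: 1/30240 · (-2.61698e-08 − (-3.69474e-05)) = 1.22094e-09.

S_3 ≈ 0.0634230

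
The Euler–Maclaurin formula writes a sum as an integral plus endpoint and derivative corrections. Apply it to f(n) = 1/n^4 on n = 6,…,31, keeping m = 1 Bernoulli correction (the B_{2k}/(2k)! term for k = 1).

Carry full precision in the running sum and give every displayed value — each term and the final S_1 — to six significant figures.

S_1 ≈ 0.00196122

∫_6^31 1/x^4 dx evaluates to 0.00153202.
½[f(6) + f(31)] = ½[0.000771605 + 1.08281e-06] = 0.000386344.
Running total after boundary: 0.00191836.
Order-1 term: 1/12 · (-1.39718e-07 − (-0.000514403)) = 4.28553e-05.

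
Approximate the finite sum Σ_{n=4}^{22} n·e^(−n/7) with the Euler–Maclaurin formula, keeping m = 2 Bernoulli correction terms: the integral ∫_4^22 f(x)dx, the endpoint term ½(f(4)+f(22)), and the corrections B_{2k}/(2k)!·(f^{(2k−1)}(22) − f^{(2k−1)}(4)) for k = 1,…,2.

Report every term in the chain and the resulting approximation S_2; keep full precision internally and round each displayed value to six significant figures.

S_2 ≈ 36.2983

The integral term ∫_4^22 x·e^(−x/7) dx = 34.7220.
Endpoint term: (f(4) + f(22))/2 = (2.25887 + 0.949505)/2 = 1.60419.
Running total after boundary: 36.3261.
Correction k=1: B_{2}/2! · (f^{(1)}(22) − f^{(1)}(4)) = 1/12 · (-0.0924842 − 0.242022) = -0.0278755.
Running total after k=1: 36.2983.
Correction k=2: B_{4}/4! · (f^{(3)}(22) − f^{(3)}(4)) = −1/720 · (-0.000125829 − 0.0279889) = 3.90483e-05.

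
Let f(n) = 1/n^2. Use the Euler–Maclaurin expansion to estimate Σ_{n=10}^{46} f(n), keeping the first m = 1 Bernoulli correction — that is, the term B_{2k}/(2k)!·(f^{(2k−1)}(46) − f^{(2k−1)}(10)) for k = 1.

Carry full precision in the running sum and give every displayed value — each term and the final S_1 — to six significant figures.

∫_10^46 1/x^2 dx evaluates to 0.0782609.
Endpoint term: (f(10) + f(46))/2 = (0.0100000 + 0.000472590)/2 = 0.00523629.
Running total after boundary: 0.0834972.
Order-1 term: 1/12 · (-2.05474e-05 − (-0.00200000)) = 0.000164954.

S_1 ≈ 0.0836621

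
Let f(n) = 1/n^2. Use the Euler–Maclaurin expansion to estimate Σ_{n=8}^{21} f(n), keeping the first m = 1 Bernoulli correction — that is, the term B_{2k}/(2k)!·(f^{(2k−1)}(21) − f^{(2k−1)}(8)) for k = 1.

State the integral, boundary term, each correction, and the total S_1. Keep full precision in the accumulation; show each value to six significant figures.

The integral term ∫_8^21 1/x^2 dx = 0.0773810.
Boundary: ½(f(8) + f(21)) = ½(0.0156250 + 0.00226757) = 0.00894629.
Running total after boundary: 0.0863272.
Correction k=1: B_{2}/2! · (f^{(1)}(21) − f^{(1)}(8)) = 1/12 · (-0.000215959 − (-0.00390625)) = 0.000307524.

S_1 ≈ 0.0866348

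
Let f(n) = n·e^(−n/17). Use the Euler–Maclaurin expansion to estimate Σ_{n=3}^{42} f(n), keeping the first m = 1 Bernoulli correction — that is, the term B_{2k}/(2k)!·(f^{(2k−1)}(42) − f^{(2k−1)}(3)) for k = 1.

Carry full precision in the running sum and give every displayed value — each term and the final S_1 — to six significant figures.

∫_3^42 x·e^(−x/17) dx evaluates to 200.207.
Endpoint term: (f(3) + f(42))/2 = (2.51467 + 3.55047)/2 = 3.03257.
So far: 203.240.
Correction k=1: B_{2}/2! · (f^{(1)}(42) − f^{(1)}(3)) = 1/12 · (-0.124316 − 0.690302) = -0.0678848.

S_1 ≈ 203.172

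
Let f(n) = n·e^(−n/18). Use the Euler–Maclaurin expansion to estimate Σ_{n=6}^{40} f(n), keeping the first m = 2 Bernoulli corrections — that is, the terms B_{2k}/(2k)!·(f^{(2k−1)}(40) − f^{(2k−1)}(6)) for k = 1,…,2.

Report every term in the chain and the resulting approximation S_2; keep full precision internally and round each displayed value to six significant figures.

S_2 ≈ 200.671

The integral term ∫_6^40 x·e^(−x/18) dx = 196.405.
Boundary: ½(f(6) + f(40)) = ½(4.29919 + 4.33472) = 4.31695.
Integral + boundary = 200.722.
k=1: B_{2}/(2)! × [f^{(1)}(40) − f^{(1)}(6)] = 1/12 × (-0.132450 − 0.477688) = -0.0508448.
After k=1: 200.671.
k=2: B_{4}/(4)! × [f^{(3)}(40) − f^{(3)}(6)] = −1/720 × (0.000260143 − 0.00589738) = 7.82949e-06.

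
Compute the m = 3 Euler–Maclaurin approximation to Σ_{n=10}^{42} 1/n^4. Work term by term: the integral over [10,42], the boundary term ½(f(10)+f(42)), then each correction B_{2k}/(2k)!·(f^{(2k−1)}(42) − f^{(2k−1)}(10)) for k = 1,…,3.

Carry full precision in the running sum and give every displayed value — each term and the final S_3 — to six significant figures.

∫_10^42 1/x^4 dx evaluates to 0.000328834.
Boundary: ½(f(10) + f(42)) = ½(0.000100000 + 3.21368e-07) = 5.01607e-05.
Running total after boundary: 0.000378995.
k=1: B_{2}/(2)! × [f^{(1)}(42) − f^{(1)}(10)] = 1/12 × (-3.06065e-08 − (-4.00000e-05)) = 3.33078e-06.
Running total after k=1: 0.000382326.
k=2: B_{4}/(4)! × [f^{(3)}(42) − f^{(3)}(10)] = −1/720 × (-5.20519e-10 − (-1.20000e-05)) = -1.66659e-08.
Running total after k=2: 0.000382309.
k=3: B_{6}/(6)! × [f^{(5)}(42) − f^{(5)}(10)] = 1/30240 × (-1.65244e-11 − (-6.72000e-06)) = 2.22222e-10.

S_3 ≈ 0.000382309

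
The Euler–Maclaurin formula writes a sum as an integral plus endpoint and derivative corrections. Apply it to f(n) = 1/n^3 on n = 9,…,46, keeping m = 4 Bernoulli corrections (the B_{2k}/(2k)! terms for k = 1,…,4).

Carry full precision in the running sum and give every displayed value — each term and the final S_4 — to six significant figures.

The integral term ∫_9^46 1/x^3 dx = 0.00593654.
Endpoint term: (f(9) + f(46))/2 = (0.00137174 + 1.02737e-05)/2 = 0.000691008.
Integral + boundary = 0.00662755.
Correction k=1: B_{2}/2! · (f^{(1)}(46) − f^{(1)}(9)) = 1/12 · (-6.70023e-07 − (-0.000457247)) = 3.80481e-05.
After k=1: 0.00666560.
Correction k=2: B_{4}/4! · (f^{(3)}(46) − f^{(3)}(9)) = −1/720 · (-6.33292e-09 − (-0.000112901)) = -1.56798e-07.
After k=2: 0.00666544.
Correction k=3: B_{6}/6! · (f^{(5)}(46) − f^{(5)}(9)) = 1/30240 · (-1.25701e-10 − (-5.85410e-05)) = 1.93588e-09.
After k=3: 0.00666545.
Correction k=4: B_{8}/8! · (f^{(7)}(46) − f^{(7)}(9)) = −1/1209600 · (-4.27715e-12 − (-5.20365e-05)) = -4.30196e-11.

S_4 ≈ 0.00666545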